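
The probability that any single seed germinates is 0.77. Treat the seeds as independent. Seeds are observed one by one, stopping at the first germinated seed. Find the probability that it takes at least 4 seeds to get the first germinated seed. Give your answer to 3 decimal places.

0.012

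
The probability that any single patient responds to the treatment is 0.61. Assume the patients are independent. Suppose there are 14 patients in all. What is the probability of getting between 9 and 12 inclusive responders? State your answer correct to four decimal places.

0.5071

X ~ Binomial(14, 0.61); P(9 ≤ X ≤ 12) = Σ C(14,k) p^k (1−p)^(14−k) over k:
  k=9: C(14,9)·0.61^9·0.39^5 = 0.211230
  k=10: C(14,10)·0.61^10·0.39^4 = 0.165193
  k=11: C(14,11)·0.61^11·0.39^3 = 0.093956
  k=12: C(14,12)·0.61^12·0.39^2 = 0.036739
Total = 0.507118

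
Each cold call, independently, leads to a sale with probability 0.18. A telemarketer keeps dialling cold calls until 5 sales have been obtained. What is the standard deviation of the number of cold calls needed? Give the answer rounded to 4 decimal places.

Y = total cold calls until the fifth success; negative binomial with r=5, p=0.18.
SD(Y) = √[r(1−p)/p²] = √(126.543210) = 11.249143

11.2491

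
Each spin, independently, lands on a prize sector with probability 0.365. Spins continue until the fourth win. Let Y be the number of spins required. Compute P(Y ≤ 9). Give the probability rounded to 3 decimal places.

Finishing within 9 spins ⇔ at least 4 successes in the first 9. With X ~ Binomial(9, 0.365), P(Y ≤ 9) = 1 − P(X ≤ 3).
  k=0: C(9,0)·0.365^0·0.635^9 = 0.01679
  k=1: C(9,1)·0.365^1·0.635^8 = 0.08684
  k=2: C(9,2)·0.365^2·0.635^7 = 0.19967
  k=3: C(9,3)·0.365^3·0.635^6 = 0.26779
1 − 0.57109 = 0.42891

0.429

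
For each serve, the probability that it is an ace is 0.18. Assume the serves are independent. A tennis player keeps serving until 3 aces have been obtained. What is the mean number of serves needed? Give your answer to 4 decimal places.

16.6667

Y = total serves until the third success; negative binomial with r=3, p=0.18.
E[Y] = r / p = 3 / 0.18 = 16.666667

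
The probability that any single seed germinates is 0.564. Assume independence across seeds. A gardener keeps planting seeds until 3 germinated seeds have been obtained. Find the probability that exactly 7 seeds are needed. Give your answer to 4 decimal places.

0.0972

Y = trial on which the third success occurs; negative binomial, r=3, p=0.564.
P(Y=7) = C(6,2) · p^3 · (1−p)^4
= 15 · 0.17941 · 0.036136 = 0.097247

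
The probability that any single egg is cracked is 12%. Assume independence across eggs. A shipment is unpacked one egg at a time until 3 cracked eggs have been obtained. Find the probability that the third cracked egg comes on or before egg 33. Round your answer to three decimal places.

0.775

Finishing within 33 eggs ⇔ at least 3 successes in the first 33. With X ~ Binomial(33, 0.12), P(Y ≤ 33) = 1 − P(X ≤ 2).
  k=0: C(33,0)·0.12^0·0.88^33 = 0.01472
  k=1: C(33,1)·0.12^1·0.88^32 = 0.06624
  k=2: C(33,2)·0.12^2·0.88^31 = 0.14453
1 − 0.22549 = 0.77451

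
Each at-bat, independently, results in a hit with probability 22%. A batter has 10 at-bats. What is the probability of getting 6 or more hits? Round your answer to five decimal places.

X ~ Binomial(10, 0.22); P(X ≥ 6) = Σ C(10,k) p^k (1−p)^(10−k) over k:
  k=6: C(10,6)·0.22^6·0.78^4 = 0.0088132
  k=7: C(10,7)·0.22^7·0.78^3 = 0.0014204
  k=8: C(10,8)·0.22^8·0.78^2 = 0.0001502
  k=9: C(10,9)·0.22^9·0.78^1 = 0.0000094
  k=10: C(10,10)·0.22^10·0.78^0 = 0.0000003
Total = 0.0103936

0.01039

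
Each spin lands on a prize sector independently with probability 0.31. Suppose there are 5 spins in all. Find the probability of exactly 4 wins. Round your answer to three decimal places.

0.032

X ~ Binomial(n=5, p=0.31).
P(X=4) = C(5,4) · p^4 · (1−p)^1
= 5 · 0.0092352 · 0.69 = 0.03186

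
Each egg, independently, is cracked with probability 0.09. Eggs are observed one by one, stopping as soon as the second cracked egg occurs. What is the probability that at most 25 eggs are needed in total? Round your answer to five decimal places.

0.67139

Finishing within 25 eggs ⇔ at least 2 successes in the first 25. With X ~ Binomial(25, 0.09), P(Y ≤ 25) = 1 − P(X ≤ 1).
  k=0: C(25,0)·0.09^0·0.91^25 = 0.0946313
  k=1: C(25,1)·0.09^1·0.91^24 = 0.2339785
1 − 0.3286098 = 0.6713902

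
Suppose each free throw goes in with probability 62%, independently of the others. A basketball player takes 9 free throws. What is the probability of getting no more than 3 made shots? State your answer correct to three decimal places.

X ~ Binomial(9, 0.62); P(X ≤ 3) = Σ C(9,k) p^k (1−p)^(9−k) over k:
  k=0: C(9,0)·0.62^0·0.38^9 = 0.00017
  k=1: C(9,1)·0.62^1·0.38^8 = 0.00243
  k=2: C(9,2)·0.62^2·0.38^7 = 0.01583
  k=3: C(9,3)·0.62^3·0.38^6 = 0.06028
Total = 0.07870

0.079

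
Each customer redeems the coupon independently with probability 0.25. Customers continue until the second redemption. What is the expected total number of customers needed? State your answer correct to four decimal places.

Y = total customers until the second success; negative binomial with r=2, p=0.25.
E[Y] = r / p = 2 / 0.25 = 8.000000

8.0000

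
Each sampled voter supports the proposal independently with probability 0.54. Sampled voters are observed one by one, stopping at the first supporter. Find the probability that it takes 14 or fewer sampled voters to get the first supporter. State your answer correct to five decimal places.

0.99998

Y = number of sampled voters to the first success; geometric, p = 0.54.
P(Y ≤ 14) = 1 − (1−p)^14 = 1 − 0.0000190 = 0.9999810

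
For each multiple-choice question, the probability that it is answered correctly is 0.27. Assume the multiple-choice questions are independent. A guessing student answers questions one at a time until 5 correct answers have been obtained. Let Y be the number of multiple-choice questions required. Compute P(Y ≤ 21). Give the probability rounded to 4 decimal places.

0.7077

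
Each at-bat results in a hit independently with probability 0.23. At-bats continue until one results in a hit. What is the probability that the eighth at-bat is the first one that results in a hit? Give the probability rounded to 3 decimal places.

Geometric (trials to first success), p = 0.23.
P(Y = 8) = (1−p)^7 · p = 0.16049 · 0.23 = 0.03691

0.037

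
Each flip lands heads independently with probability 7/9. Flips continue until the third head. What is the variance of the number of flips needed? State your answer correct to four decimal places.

1.1020

Y = total flips until the third success; negative binomial with r=3, p=0.777778.
Var(Y) = r(1−p)/p² = 3·0.222222 / 0.777778² = 1.102041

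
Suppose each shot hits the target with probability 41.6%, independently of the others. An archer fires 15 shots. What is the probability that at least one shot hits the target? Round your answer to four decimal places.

P(at least one) = 1 − P(none) = 1 − (1 − 0.416)^15
= 1 − 0.000313 = 0.999687

0.9997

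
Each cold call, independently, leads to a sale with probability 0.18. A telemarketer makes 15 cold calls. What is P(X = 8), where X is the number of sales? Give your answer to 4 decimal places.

X ~ Binomial(n=15, p=0.18).
P(X=8) = C(15,8) · p^8 · (1−p)^7
= 6435 · 1.102e-06 · 0.24929 = 0.001768

0.0018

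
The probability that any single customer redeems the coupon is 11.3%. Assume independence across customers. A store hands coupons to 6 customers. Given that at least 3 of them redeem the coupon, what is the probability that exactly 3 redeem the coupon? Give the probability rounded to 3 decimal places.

X ~ Binomial(6, 0.113). Want P(X=3 | X≥3) = P(X=3) / P(X≥3).
P(X=3) = C(6,3)·0.113^3·0.887^3 = 0.02014
P(X≥3) = 1 − 0.48701 − 0.37226 − 0.11856 = 0.02216
Ratio = 0.02014 / 0.02216 = 0.90866

0.909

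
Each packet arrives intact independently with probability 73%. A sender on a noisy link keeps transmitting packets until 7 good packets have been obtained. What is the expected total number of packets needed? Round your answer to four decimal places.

Y = total packets until the seventh success; negative binomial with r=7, p=0.73.
E[Y] = r / p = 7 / 0.73 = 9.589041

9.5890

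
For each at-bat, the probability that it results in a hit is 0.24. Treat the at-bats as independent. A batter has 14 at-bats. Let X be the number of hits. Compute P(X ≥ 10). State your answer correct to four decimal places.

0.0002

X ~ Binomial(14, 0.24); P(X ≥ 10) = Σ C(14,k) p^k (1−p)^(14−k) over k:
  k=10: C(14,10)·0.24^10·0.76^4 = 0.000212
  k=11: C(14,11)·0.24^11·0.76^3 = 0.000024
  k=12: C(14,12)·0.24^12·0.76^2 = 0.000002
  k=13: C(14,13)·0.24^13·0.76^1 = 0.000000
  k=14: C(14,14)·0.24^14·0.76^0 = 0.000000
Total = 0.000238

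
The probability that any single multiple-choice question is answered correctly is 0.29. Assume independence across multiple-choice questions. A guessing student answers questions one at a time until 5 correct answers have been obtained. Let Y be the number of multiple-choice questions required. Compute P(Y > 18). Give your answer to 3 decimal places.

Needing more than 18 multiple-choice questions ⇔ fewer than 5 successes in the first 18. With X ~ Binomial(18, 0.29), P(Y > 18) = P(X ≤ 4).
  k=0: C(18,0)·0.29^0·0.71^18 = 0.00210
  k=1: C(18,1)·0.29^1·0.71^17 = 0.01545
  k=2: C(18,2)·0.29^2·0.71^16 = 0.05366
  k=3: C(18,3)·0.29^3·0.71^15 = 0.11689
  k=4: C(18,4)·0.29^4·0.71^14 = 0.17903
P(X ≤ 4) = 0.36713

0.367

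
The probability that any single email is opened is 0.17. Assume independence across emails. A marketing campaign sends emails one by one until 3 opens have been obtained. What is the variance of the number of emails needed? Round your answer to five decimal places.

86.15917

Y = total emails until the third success; negative binomial with r=3, p=0.17.
Var(Y) = r(1−p)/p² = 3·0.83 / 0.17² = 86.1591696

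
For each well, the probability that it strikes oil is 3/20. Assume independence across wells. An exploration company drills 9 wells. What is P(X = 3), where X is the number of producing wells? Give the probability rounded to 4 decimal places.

X ~ Binomial(n=9, p=0.15).
P(X=3) = C(9,3) · p^3 · (1−p)^6
= 84 · 0.003375 · 0.37715 = 0.106922

0.1069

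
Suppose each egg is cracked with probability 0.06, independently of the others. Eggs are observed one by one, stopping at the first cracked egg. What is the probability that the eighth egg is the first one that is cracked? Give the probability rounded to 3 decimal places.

0.039

Geometric (trials to first success), p = 0.06.
P(Y = 8) = (1−p)^7 · p = 0.64848 · 0.06 = 0.03891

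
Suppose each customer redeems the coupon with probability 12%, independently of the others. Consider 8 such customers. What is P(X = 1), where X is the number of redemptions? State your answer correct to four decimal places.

0.3923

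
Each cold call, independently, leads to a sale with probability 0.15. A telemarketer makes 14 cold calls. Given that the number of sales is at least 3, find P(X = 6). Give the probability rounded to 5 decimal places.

0.02647

X ~ Binomial(14, 0.15). Want P(X=6 | X≥3) = P(X=6) / P(X≥3).
P(X=6) = C(14,6)·0.15^6·0.85^8 = 0.0093208
P(X≥3) = 1 − 0.1027697 − 0.2539015 − 0.2912400 = 0.3520888
Ratio = 0.0093208 / 0.3520888 = 0.0264729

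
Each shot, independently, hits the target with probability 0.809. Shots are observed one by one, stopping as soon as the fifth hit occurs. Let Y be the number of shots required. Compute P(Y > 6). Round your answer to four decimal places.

Needing more than 6 shots ⇔ fewer than 5 successes in the first 6. With X ~ Binomial(6, 0.809), P(Y > 6) = P(X ≤ 4).
  k=0: C(6,0)·0.809^0·0.191^6 = 0.000049
  k=1: C(6,1)·0.809^1·0.191^5 = 0.001234
  k=2: C(6,2)·0.809^2·0.191^4 = 0.013065
  k=3: C(6,3)·0.809^3·0.191^3 = 0.073786
  k=4: C(6,4)·0.809^4·0.191^2 = 0.234397
P(X ≤ 4) = 0.322531

0.3225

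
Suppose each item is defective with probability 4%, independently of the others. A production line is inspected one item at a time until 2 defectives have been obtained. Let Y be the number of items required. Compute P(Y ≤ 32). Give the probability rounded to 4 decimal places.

Finishing within 32 items ⇔ at least 2 successes in the first 32. With X ~ Binomial(32, 0.04), P(Y ≤ 32) = 1 − P(X ≤ 1).
  k=0: C(32,0)·0.04^0·0.96^32 = 0.270819
  k=1: C(32,1)·0.04^1·0.96^31 = 0.361092
1 − 0.631911 = 0.368089

0.3681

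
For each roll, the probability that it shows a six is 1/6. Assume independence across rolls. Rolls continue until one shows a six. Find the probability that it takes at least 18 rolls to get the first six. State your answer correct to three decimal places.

0.045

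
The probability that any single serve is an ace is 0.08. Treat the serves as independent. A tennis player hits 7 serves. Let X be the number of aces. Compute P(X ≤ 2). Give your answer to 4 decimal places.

X ~ Binomial(7, 0.08); P(X ≤ 2) = Σ C(7,k) p^k (1−p)^(7−k) over k:
  k=0: C(7,0)·0.08^0·0.92^7 = 0.557847
  k=1: C(7,1)·0.08^1·0.92^6 = 0.339559
  k=2: C(7,2)·0.08^2·0.92^5 = 0.088581
Total = 0.985986

0.9860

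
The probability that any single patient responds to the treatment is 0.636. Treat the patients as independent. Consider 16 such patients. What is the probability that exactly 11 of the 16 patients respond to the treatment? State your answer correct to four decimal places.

0.1922

X ~ Binomial(n=16, p=0.636).
P(X=11) = C(16,11) · p^11 · (1−p)^5
= 4368 · 0.006887 · 0.0063901 = 0.192229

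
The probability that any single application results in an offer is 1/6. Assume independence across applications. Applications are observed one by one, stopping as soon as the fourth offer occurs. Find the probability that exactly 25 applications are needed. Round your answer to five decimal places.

0.03395

Y = trial on which the fourth success occurs; negative binomial, r=4, p=0.166667.
P(Y=25) = C(24,3) · p^4 · (1−p)^21
= 2024 · 0.0007716 · 0.021737 = 0.0339468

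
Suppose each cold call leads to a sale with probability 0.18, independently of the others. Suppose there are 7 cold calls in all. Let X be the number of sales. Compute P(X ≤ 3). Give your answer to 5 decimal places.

0.97687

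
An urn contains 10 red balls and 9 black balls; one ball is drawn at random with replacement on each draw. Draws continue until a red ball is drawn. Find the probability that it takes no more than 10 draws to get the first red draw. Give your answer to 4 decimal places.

Y = number of draws to the first success; geometric, p = 0.526316.
P(Y ≤ 10) = 1 − (1−p)^10 = 1 − 0.000569 = 0.999431

0.9994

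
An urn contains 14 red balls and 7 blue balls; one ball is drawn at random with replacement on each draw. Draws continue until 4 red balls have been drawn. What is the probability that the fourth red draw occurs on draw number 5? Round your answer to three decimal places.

0.263

Y = trial on which the fourth success occurs; negative binomial, r=4, p=0.666667.
P(Y=5) = C(4,3) · p^4 · (1−p)^1
= 4 · 0.19753 · 0.33333 = 0.26337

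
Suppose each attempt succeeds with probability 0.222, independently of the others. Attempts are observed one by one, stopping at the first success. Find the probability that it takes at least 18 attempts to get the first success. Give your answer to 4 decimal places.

Y = number of attempts to the first success; geometric, p = 0.222.
P(Y > 17) = P(first 17 all fail) = (1−p)^17 = 0.014017

0.0140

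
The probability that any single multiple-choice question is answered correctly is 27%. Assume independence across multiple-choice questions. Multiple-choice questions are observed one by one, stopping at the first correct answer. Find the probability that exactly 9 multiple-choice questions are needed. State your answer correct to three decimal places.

Geometric (trials to first success), p = 0.27.
P(Y = 9) = (1−p)^8 · p = 0.080646 · 0.27 = 0.02177

0.022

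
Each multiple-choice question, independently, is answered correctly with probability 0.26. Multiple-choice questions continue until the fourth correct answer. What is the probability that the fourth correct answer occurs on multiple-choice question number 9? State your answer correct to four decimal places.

0.0568

Y = trial on which the fourth success occurs; negative binomial, r=4, p=0.26.
P(Y=9) = C(8,3) · p^4 · (1−p)^5
= 56 · 0.0045698 · 0.2219 = 0.056786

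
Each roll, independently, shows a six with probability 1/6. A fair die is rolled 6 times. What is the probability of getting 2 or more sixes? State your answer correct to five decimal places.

X ~ Binomial(6, 0.166667); P(X ≥ 2) = Σ C(6,k) p^k (1−p)^(6−k) over k:
  k=2: C(6,2)·0.166667^2·0.833333^4 = 0.2009388
  k=3: C(6,3)·0.166667^3·0.833333^3 = 0.0535837
  k=4: C(6,4)·0.166667^4·0.833333^2 = 0.0080376
  k=5: C(6,5)·0.166667^5·0.833333^1 = 0.0006430
  k=6: C(6,6)·0.166667^6·0.833333^0 = 0.0000214
Total = 0.2632245

0.26322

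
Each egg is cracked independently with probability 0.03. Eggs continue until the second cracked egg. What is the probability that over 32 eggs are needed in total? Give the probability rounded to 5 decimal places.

Needing more than 32 eggs ⇔ fewer than 2 successes in the first 32. With X ~ Binomial(32, 0.03), P(Y > 32) = P(X ≤ 1).
  k=0: C(32,0)·0.03^0·0.97^32 = 0.3773076
  k=1: C(32,1)·0.03^1·0.97^31 = 0.3734178
P(X ≤ 1) = 0.7507253

0.75073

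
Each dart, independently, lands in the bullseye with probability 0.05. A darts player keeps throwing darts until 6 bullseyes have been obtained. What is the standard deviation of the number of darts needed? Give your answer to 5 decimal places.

Y = total darts until the sixth success; negative binomial with r=6, p=0.05.
SD(Y) = √[r(1−p)/p²] = √(2280.0000000) = 47.7493455

47.74935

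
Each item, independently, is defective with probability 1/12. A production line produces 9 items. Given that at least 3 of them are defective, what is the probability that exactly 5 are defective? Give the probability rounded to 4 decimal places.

0.0108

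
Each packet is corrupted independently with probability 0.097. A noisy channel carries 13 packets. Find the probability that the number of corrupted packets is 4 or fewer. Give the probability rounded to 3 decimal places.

X ~ Binomial(13, 0.097); P(X ≤ 4) = Σ C(13,k) p^k (1−p)^(13−k) over k:
  k=0: C(13,0)·0.097^0·0.903^13 = 0.26542
  k=1: C(13,1)·0.097^1·0.903^12 = 0.37065
  k=2: C(13,2)·0.097^2·0.903^11 = 0.23889
  k=3: C(13,3)·0.097^3·0.903^10 = 0.09409
  k=4: C(13,4)·0.097^4·0.903^9 = 0.02527
Total = 0.99433

0.994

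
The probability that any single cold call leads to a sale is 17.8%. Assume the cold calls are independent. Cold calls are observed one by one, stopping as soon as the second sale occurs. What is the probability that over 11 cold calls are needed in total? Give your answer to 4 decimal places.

Needing more than 11 cold calls ⇔ fewer than 2 successes in the first 11. With X ~ Binomial(11, 0.178), P(Y > 11) = P(X ≤ 1).
  k=0: C(11,0)·0.178^0·0.822^11 = 0.115768
  k=1: C(11,1)·0.178^1·0.822^10 = 0.275760
P(X ≤ 1) = 0.391528

0.3915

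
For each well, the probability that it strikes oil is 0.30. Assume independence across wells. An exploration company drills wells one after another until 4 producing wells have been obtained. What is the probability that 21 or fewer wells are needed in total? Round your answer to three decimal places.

Finishing within 21 wells ⇔ at least 4 successes in the first 21. With X ~ Binomial(21, 0.30), P(Y ≤ 21) = 1 − P(X ≤ 3).
  k=0: C(21,0)·0.30^0·0.70^21 = 0.00056
  k=1: C(21,1)·0.30^1·0.70^20 = 0.00503
  k=2: C(21,2)·0.30^2·0.70^19 = 0.02154
  k=3: C(21,3)·0.30^3·0.70^18 = 0.05848
1 − 0.08561 = 0.91439

0.914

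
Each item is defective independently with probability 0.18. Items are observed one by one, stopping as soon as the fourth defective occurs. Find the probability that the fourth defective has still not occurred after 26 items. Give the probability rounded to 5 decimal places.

0.28641

Needing more than 26 items ⇔ fewer than 4 successes in the first 26. With X ~ Binomial(26, 0.18), P(Y > 26) = P(X ≤ 3).
  k=0: C(26,0)·0.18^0·0.82^26 = 0.0057433
  k=1: C(26,1)·0.18^1·0.82^25 = 0.0327787
  k=2: C(26,2)·0.18^2·0.82^24 = 0.0899416
  k=3: C(26,3)·0.18^3·0.82^23 = 0.1579463
P(X ≤ 3) = 0.2864100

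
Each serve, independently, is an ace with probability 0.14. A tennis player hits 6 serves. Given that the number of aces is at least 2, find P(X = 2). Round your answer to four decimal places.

0.8030

X ~ Binomial(6, 0.14). Want P(X=2 | X≥2) = P(X=2) / P(X≥2).
P(X=2) = C(6,2)·0.14^2·0.86^4 = 0.160820
P(X≥2) = 1 − 0.404567 − 0.395159 = 0.200274
Ratio = 0.160820 / 0.200274 = 0.803002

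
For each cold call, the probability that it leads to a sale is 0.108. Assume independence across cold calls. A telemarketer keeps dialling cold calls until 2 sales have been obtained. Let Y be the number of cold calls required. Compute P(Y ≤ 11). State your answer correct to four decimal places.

Finishing within 11 cold calls ⇔ at least 2 successes in the first 11. With X ~ Binomial(11, 0.108), P(Y ≤ 11) = 1 − P(X ≤ 1).
  k=0: C(11,0)·0.108^0·0.892^11 = 0.284455
  k=1: C(11,1)·0.108^1·0.892^10 = 0.378848
1 − 0.663303 = 0.336697

0.3367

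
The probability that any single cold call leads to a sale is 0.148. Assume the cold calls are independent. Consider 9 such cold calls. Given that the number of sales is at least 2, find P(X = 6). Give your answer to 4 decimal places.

0.0014

X ~ Binomial(9, 0.148). Want P(X=6 | X≥2) = P(X=6) / P(X≥2).
P(X=6) = C(9,6)·0.148^6·0.852^3 = 0.000546
P(X≥2) = 1 − 0.236568 − 0.369846 = 0.393586
Ratio = 0.000546 / 0.393586 = 0.001387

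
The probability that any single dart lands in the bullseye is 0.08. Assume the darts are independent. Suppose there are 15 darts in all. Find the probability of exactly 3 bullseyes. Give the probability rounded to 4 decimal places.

0.0857

X ~ Binomial(n=15, p=0.08).
P(X=3) = C(15,3) · p^3 · (1−p)^12
= 455 · 0.000512 · 0.36767 = 0.085652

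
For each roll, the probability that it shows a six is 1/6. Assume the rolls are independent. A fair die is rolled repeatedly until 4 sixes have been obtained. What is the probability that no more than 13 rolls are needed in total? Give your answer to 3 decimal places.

Finishing within 13 rolls ⇔ at least 4 successes in the first 13. With X ~ Binomial(13, 0.166667), P(Y ≤ 13) = 1 − P(X ≤ 3).
  k=0: C(13,0)·0.166667^0·0.833333^13 = 0.09346
  k=1: C(13,1)·0.166667^1·0.833333^12 = 0.24301
  k=2: C(13,2)·0.166667^2·0.833333^11 = 0.29161
  k=3: C(13,3)·0.166667^3·0.833333^10 = 0.21385
1 − 0.84192 = 0.15808

0.158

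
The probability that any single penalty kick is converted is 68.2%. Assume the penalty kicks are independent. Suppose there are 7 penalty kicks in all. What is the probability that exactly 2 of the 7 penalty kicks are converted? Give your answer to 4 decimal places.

0.0318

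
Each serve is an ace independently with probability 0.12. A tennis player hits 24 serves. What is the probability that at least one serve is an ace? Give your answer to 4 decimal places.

0.9535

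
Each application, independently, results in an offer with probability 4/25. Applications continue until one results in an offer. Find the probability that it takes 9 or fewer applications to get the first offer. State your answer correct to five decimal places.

Y = number of applications to the first success; geometric, p = 0.16.
P(Y ≤ 9) = 1 − (1−p)^9 = 1 − 0.2082157 = 0.7917843

0.79178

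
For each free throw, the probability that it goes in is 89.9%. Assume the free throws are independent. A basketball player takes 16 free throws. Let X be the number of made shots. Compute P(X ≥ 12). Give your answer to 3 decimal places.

0.982

X ~ Binomial(16, 0.899); P(X ≥ 12) = Σ C(16,k) p^k (1−p)^(16−k) over k:
  k=12: C(16,12)·0.899^12·0.101^4 = 0.05278
  k=13: C(16,13)·0.899^13·0.101^3 = 0.14455
  k=14: C(16,14)·0.899^14·0.101^2 = 0.27571
  k=15: C(16,15)·0.899^15·0.101^1 = 0.32722
  k=16: C(16,16)·0.899^16·0.101^0 = 0.18204
Total = 0.98230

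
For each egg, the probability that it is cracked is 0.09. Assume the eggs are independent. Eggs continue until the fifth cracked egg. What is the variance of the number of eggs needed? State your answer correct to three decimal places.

561.728

Y = total eggs until the fifth success; negative binomial with r=5, p=0.09.
Var(Y) = r(1−p)/p² = 5·0.91 / 0.09² = 561.72840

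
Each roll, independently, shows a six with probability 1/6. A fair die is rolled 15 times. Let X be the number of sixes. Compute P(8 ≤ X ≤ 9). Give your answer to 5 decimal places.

X ~ Binomial(15, 0.166667); P(8 ≤ X ≤ 9) = Σ C(15,k) p^k (1−p)^(15−k) over k:
  k=8: C(15,8)·0.166667^8·0.833333^7 = 0.0010692
  k=9: C(15,9)·0.166667^9·0.833333^6 = 0.0001663
Total = 0.0012356

0.00124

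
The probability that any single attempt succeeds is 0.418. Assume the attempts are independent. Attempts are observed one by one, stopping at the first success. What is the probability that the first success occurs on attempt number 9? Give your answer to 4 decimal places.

0.0055

Geometric (trials to first success), p = 0.418.
P(Y = 9) = (1−p)^8 · p = 0.013164 · 0.418 = 0.005503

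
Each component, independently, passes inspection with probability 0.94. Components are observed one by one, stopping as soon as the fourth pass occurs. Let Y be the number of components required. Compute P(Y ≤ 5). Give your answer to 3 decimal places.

Finishing within 5 components ⇔ at least 4 successes in the first 5. With X ~ Binomial(5, 0.94), P(Y ≤ 5) = 1 − P(X ≤ 3).
  k=0: C(5,0)·0.94^0·0.06^5 = 0.00000
  k=1: C(5,1)·0.94^1·0.06^4 = 0.00006
  k=2: C(5,2)·0.94^2·0.06^3 = 0.00191
  k=3: C(5,3)·0.94^3·0.06^2 = 0.02990
1 − 0.03187 = 0.96813

0.968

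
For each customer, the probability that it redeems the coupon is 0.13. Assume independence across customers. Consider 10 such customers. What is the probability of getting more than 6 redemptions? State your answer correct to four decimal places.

0.0001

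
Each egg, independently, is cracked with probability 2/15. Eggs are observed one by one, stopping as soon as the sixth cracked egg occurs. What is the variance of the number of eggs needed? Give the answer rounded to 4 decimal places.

Y = total eggs until the sixth success; negative binomial with r=6, p=0.133333.
Var(Y) = r(1−p)/p² = 6·0.866667 / 0.133333² = 292.500000

292.5000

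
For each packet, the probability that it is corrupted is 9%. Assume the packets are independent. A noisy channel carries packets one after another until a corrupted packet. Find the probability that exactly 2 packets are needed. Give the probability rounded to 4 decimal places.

0.0819

Geometric (trials to first success), p = 0.09.
P(Y = 2) = (1−p)^1 · p = 0.91 · 0.09 = 0.081900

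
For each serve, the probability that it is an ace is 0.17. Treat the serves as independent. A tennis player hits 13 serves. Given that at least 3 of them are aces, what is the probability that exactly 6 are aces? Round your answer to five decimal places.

0.02921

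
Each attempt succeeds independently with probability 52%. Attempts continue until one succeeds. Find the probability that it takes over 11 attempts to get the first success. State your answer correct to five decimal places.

0.00031

Y = number of attempts to the first success; geometric, p = 0.52.
P(Y > 11) = P(first 11 all fail) = (1−p)^11 = 0.0003116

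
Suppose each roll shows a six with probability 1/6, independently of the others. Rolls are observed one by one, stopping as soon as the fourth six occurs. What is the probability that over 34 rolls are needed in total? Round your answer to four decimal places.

Needing more than 34 rolls ⇔ fewer than 4 successes in the first 34. With X ~ Binomial(34, 0.166667), P(Y > 34) = P(X ≤ 3).
  k=0: C(34,0)·0.166667^0·0.833333^34 = 0.002032
  k=1: C(34,1)·0.166667^1·0.833333^33 = 0.013815
  k=2: C(34,2)·0.166667^2·0.833333^32 = 0.045589
  k=3: C(34,3)·0.166667^3·0.833333^31 = 0.097257
P(X ≤ 3) = 0.158692

0.1587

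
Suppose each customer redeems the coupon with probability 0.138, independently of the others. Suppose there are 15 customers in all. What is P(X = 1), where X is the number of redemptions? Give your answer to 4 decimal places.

X ~ Binomial(n=15, p=0.138).
P(X=1) = C(15,1) · p^1 · (1−p)^14
= 15 · 0.138 · 0.12506 = 0.258864

0.2589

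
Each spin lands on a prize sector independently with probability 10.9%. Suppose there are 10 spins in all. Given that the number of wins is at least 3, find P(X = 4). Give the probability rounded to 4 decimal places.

X ~ Binomial(10, 0.109). Want P(X=4 | X≥3) = P(X=4) / P(X≥3).
P(X=4) = C(10,4)·0.109^4·0.891^6 = 0.014832
P(X≥3) = 1 − 0.315339 − 0.385768 − 0.212367 = 0.086527
Ratio = 0.014832 / 0.086527 = 0.171412

0.1714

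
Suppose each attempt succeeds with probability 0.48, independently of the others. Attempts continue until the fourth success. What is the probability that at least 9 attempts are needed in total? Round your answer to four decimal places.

Needing more than 8 attempts ⇔ fewer than 4 successes in the first 8. With X ~ Binomial(8, 0.48), P(Y > 8) = P(X ≤ 3).
  k=0: C(8,0)·0.48^0·0.52^8 = 0.005346
  k=1: C(8,1)·0.48^1·0.52^7 = 0.039478
  k=2: C(8,2)·0.48^2·0.52^6 = 0.127544
  k=3: C(8,3)·0.48^3·0.52^5 = 0.235466
P(X ≤ 3) = 0.407834

0.4078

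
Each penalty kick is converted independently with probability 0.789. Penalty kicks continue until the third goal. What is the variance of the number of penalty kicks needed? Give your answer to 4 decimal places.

Y = total penalty kicks until the third success; negative binomial with r=3, p=0.789.
Var(Y) = r(1−p)/p² = 3·0.211 / 0.789² = 1.016833

1.0168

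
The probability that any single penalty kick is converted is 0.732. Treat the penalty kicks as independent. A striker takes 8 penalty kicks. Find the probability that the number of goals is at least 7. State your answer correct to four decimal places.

X ~ Binomial(8, 0.732); P(X ≥ 7) = Σ C(8,k) p^k (1−p)^(8−k) over k:
  k=7: C(8,7)·0.732^7·0.268^1 = 0.241436
  k=8: C(8,8)·0.732^8·0.268^0 = 0.082431
Total = 0.323867

0.3239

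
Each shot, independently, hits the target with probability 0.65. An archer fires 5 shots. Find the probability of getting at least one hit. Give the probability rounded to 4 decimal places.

0.9947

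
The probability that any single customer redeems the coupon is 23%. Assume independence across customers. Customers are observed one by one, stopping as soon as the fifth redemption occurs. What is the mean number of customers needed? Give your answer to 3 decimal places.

Y = total customers until the fifth success; negative binomial with r=5, p=0.23.
E[Y] = r / p = 5 / 0.23 = 21.73913

21.739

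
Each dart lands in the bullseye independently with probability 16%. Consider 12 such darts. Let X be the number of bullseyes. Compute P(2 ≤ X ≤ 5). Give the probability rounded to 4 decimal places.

X ~ Binomial(12, 0.16); P(2 ≤ X ≤ 5) = Σ C(12,k) p^k (1−p)^(12−k) over k:
  k=2: C(12,2)·0.16^2·0.84^10 = 0.295513
  k=3: C(12,3)·0.16^3·0.84^9 = 0.187627
  k=4: C(12,4)·0.16^4·0.84^8 = 0.080412
  k=5: C(12,5)·0.16^5·0.84^7 = 0.024506
Total = 0.588059

0.5881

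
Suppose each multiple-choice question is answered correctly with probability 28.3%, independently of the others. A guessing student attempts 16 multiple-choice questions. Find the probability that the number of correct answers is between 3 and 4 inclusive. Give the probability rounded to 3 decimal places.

X ~ Binomial(16, 0.283); P(3 ≤ X ≤ 4) = Σ C(16,k) p^k (1−p)^(16−k) over k:
  k=3: C(16,3)·0.283^3·0.717^13 = 0.16800
  k=4: C(16,4)·0.283^4·0.717^12 = 0.21550
Total = 0.38349

0.383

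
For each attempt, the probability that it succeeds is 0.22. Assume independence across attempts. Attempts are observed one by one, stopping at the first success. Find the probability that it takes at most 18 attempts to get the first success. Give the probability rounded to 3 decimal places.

Y = number of attempts to the first success; geometric, p = 0.22.
P(Y ≤ 18) = 1 − (1−p)^18 = 1 − 0.01142 = 0.98858

0.989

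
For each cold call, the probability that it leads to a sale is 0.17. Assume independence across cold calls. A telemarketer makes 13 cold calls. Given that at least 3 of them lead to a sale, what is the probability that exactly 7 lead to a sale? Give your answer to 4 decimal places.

0.0060

X ~ Binomial(13, 0.17). Want P(X=7 | X≥3) = P(X=7) / P(X≥3).
P(X=7) = C(13,7)·0.17^7·0.83^6 = 0.002302
P(X≥3) = 1 − 0.088719 − 0.236227 − 0.290303 = 0.384751
Ratio = 0.002302 / 0.384751 = 0.005983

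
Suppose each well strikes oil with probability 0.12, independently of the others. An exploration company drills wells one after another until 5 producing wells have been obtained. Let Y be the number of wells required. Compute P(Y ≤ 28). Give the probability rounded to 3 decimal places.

Finishing within 28 wells ⇔ at least 5 successes in the first 28. With X ~ Binomial(28, 0.12), P(Y ≤ 28) = 1 − P(X ≤ 4).
  k=0: C(28,0)·0.12^0·0.88^28 = 0.02789
  k=1: C(28,1)·0.12^1·0.88^27 = 0.10651
  k=2: C(28,2)·0.12^2·0.88^26 = 0.19607
  k=3: C(28,3)·0.12^3·0.88^25 = 0.23172
  k=4: C(28,4)·0.12^4·0.88^24 = 0.19748
1 − 0.75967 = 0.24033

0.240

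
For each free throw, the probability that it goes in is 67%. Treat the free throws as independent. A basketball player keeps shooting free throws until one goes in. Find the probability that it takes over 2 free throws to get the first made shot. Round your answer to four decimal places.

Y = number of free throws to the first success; geometric, p = 0.67.
P(Y > 2) = P(first 2 all fail) = (1−p)^2 = 0.108900

0.1089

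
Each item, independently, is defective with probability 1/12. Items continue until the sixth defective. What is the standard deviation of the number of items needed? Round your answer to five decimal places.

28.14249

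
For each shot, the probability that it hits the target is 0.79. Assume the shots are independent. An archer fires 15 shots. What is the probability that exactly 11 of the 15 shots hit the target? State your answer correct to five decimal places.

X ~ Binomial(n=15, p=0.79).
P(X=11) = C(15,11) · p^11 · (1−p)^4
= 1365 · 0.074799 · 0.0019448 = 0.1985673

0.19857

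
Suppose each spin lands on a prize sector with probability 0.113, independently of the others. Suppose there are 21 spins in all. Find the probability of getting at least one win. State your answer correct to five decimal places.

0.91939

P(at least one) = 1 − P(none) = 1 − (1 − 0.113)^21
= 1 − 0.0806113 = 0.9193887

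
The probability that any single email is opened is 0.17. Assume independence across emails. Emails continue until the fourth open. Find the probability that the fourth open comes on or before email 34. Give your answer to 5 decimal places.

0.85301

Finishing within 34 emails ⇔ at least 4 successes in the first 34. With X ~ Binomial(34, 0.17), P(Y ≤ 34) = 1 − P(X ≤ 3).
  k=0: C(34,0)·0.17^0·0.83^34 = 0.0017728
  k=1: C(34,1)·0.17^1·0.83^33 = 0.0123454
  k=2: C(34,2)·0.17^2·0.83^32 = 0.0417215
  k=3: C(34,3)·0.17^3·0.83^31 = 0.0911505
1 − 0.1469902 = 0.8530098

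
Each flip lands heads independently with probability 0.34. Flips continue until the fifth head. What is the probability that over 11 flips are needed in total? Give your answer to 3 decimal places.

Needing more than 11 flips ⇔ fewer than 5 successes in the first 11. With X ~ Binomial(11, 0.34), P(Y > 11) = P(X ≤ 4).
  k=0: C(11,0)·0.34^0·0.66^11 = 0.01035
  k=1: C(11,1)·0.34^1·0.66^10 = 0.05866
  k=2: C(11,2)·0.34^2·0.66^9 = 0.15108
  k=3: C(11,3)·0.34^3·0.66^8 = 0.23349
  k=4: C(11,4)·0.34^4·0.66^7 = 0.24057
P(X ≤ 4) = 0.69415

0.694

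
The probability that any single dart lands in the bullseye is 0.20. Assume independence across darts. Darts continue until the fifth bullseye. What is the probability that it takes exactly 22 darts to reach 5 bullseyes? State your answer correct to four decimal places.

Y = trial on which the fifth success occurs; negative binomial, r=5, p=0.20.
P(Y=22) = C(21,4) · p^5 · (1−p)^17
= 5985 · 0.00032 · 0.022518 = 0.043126

0.0431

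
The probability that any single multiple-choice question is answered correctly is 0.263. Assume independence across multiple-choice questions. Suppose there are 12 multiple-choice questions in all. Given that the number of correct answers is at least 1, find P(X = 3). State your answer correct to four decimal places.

X ~ Binomial(12, 0.263). Want P(X=3 | X≥1) = P(X=3) / P(X≥1).
P(X=3) = C(12,3)·0.263^3·0.737^9 = 0.256742
P(X≥1) = 1 − 0.025681 = 0.974319
Ratio = 0.256742 / 0.974319 = 0.263509

0.2635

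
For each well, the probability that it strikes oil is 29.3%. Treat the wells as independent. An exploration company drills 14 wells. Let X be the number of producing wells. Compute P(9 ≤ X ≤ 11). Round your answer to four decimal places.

0.0070

X ~ Binomial(14, 0.293); P(9 ≤ X ≤ 11) = Σ C(14,k) p^k (1−p)^(14−k) over k:
  k=9: C(14,9)·0.293^9·0.707^5 = 0.005628
  k=10: C(14,10)·0.293^10·0.707^4 = 0.001166
  k=11: C(14,11)·0.293^11·0.707^3 = 0.000176
Total = 0.006970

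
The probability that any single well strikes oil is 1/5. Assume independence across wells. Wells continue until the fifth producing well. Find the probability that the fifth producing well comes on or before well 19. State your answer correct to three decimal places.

0.327

Finishing within 19 wells ⇔ at least 5 successes in the first 19. With X ~ Binomial(19, 0.20), P(Y ≤ 19) = 1 − P(X ≤ 4).
  k=0: C(19,0)·0.20^0·0.80^19 = 0.01441
  k=1: C(19,1)·0.20^1·0.80^18 = 0.06845
  k=2: C(19,2)·0.20^2·0.80^17 = 0.15402
  k=3: C(19,3)·0.20^3·0.80^16 = 0.21820
  k=4: C(19,4)·0.20^4·0.80^15 = 0.21820
1 − 0.67329 = 0.32671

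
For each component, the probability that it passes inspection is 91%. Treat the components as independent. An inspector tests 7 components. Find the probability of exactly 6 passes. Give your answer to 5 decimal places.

0.35776

X ~ Binomial(n=7, p=0.91).
P(X=6) = C(7,6) · p^6 · (1−p)^1
= 7 · 0.56787 · 0.09 = 0.3577576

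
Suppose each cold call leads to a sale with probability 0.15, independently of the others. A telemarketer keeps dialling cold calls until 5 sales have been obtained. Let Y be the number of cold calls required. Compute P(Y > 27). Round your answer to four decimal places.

0.6187

Needing more than 27 cold calls ⇔ fewer than 5 successes in the first 27. With X ~ Binomial(27, 0.15), P(Y > 27) = P(X ≤ 4).
  k=0: C(27,0)·0.15^0·0.85^27 = 0.012425
  k=1: C(27,1)·0.15^1·0.85^26 = 0.059203
  k=2: C(27,2)·0.15^2·0.85^25 = 0.135820
  k=3: C(27,3)·0.15^3·0.85^24 = 0.199735
  k=4: C(27,4)·0.15^4·0.85^23 = 0.211484
P(X ≤ 4) = 0.618667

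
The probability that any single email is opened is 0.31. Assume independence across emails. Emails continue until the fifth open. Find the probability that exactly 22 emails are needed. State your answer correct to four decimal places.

0.0312

Y = trial on which the fifth success occurs; negative binomial, r=5, p=0.31.
P(Y=22) = C(21,4) · p^5 · (1−p)^17
= 5985 · 0.0028629 · 0.0018215 = 0.031211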